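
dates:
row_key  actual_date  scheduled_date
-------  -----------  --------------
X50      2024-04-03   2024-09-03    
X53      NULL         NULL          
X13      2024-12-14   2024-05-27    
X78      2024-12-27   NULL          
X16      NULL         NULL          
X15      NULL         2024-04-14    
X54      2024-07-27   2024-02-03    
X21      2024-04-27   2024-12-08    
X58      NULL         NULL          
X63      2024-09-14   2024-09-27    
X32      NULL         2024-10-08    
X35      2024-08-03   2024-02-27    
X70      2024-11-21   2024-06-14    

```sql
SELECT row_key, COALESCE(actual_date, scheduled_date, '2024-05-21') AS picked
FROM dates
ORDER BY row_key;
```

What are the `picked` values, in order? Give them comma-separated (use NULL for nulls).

2024-12-14, 2024-04-14, 2024-05-21, 2024-04-27, 2024-10-08, 2024-08-03, 2024-04-03, 2024-05-21, 2024-07-27, 2024-05-21, 2024-09-14, 2024-11-21, 2024-12-27

row_key=X13: actual_date=2024-12-14 → 2024-12-14
row_key=X15: actual_date=NULL, scheduled_date=2024-04-14 → 2024-04-14
row_key=X16: actual_date=NULL, scheduled_date=NULL, → literal 2024-05-21 → 2024-05-21
row_key=X21: actual_date=2024-04-27 → 2024-04-27
row_key=X32: actual_date=NULL, scheduled_date=2024-10-08 → 2024-10-08
row_key=X35: actual_date=2024-08-03 → 2024-08-03
row_key=X50: actual_date=2024-04-03 → 2024-04-03
row_key=X53: actual_date=NULL, scheduled_date=NULL, → literal 2024-05-21 → 2024-05-21
row_key=X54: actual_date=2024-07-27 → 2024-07-27
row_key=X58: actual_date=NULL, scheduled_date=NULL, → literal 2024-05-21 → 2024-05-21
row_key=X63: actual_date=2024-09-14 → 2024-09-14
row_key=X70: actual_date=2024-11-21 → 2024-11-21
row_key=X78: actual_date=2024-12-27 → 2024-12-27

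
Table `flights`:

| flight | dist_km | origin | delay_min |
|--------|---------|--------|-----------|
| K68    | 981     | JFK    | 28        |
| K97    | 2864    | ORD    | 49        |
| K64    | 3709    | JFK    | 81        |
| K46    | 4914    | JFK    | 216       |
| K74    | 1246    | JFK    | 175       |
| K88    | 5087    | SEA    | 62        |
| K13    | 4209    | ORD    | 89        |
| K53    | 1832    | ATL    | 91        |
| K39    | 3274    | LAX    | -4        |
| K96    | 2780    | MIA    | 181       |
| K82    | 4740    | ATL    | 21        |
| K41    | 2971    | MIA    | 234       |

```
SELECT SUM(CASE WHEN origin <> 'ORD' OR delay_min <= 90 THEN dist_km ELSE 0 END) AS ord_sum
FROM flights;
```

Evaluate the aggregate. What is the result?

flight=K68: ✓ → 981
flight=K97: ✓ → 2864
flight=K64: ✓ → 3709
flight=K46: ✓ → 4914
flight=K74: ✓ → 1246
flight=K88: ✓ → 5087
flight=K13: ✓ → 4209
flight=K53: ✓ → 1832
flight=K39: ✓ → 3274
flight=K96: ✓ → 2780
flight=K82: ✓ → 4740
flight=K41: ✓ → 2971
ord_sum = 981 + 2864 + 3709 + 4914 + 1246 + 5087 + 4209 + 1832 + 3274 + 2780 + 4740 + 2971 = 38607

38607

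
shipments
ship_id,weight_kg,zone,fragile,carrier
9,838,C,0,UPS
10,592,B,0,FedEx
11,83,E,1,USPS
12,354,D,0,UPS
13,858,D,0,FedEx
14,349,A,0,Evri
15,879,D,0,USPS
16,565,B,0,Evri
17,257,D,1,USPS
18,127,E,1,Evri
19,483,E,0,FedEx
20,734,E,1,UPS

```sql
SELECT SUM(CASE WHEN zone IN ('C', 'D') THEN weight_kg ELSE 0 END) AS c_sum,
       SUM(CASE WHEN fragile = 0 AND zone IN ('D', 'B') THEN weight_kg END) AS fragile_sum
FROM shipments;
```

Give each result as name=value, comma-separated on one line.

[c_sum: zone IN ('C', 'D')]
ship_id=9: ✓ → 838
ship_id=10: ✗
ship_id=11: ✗
ship_id=12: ✓ → 354
ship_id=13: ✓ → 858
ship_id=14: ✗
ship_id=15: ✓ → 879
ship_id=16: ✗
ship_id=17: ✓ → 257
ship_id=18: ✗
ship_id=19: ✗
ship_id=20: ✗
c_sum = 838 + 354 + 858 + 879 + 257 = 3186
—
[fragile_sum: fragile = 0 AND zone IN ('D', 'B')]
ship_id=9: ✗
ship_id=10: ✓ → 592
ship_id=11: ✗
ship_id=12: ✓ → 354
ship_id=13: ✓ → 858
ship_id=14: ✗
ship_id=15: ✓ → 879
ship_id=16: ✓ → 565
ship_id=17: ✗
ship_id=18: ✗
ship_id=19: ✗
ship_id=20: ✗
fragile_sum = 592 + 354 + 858 + 879 + 565 = 3248

c_sum=3186, fragile_sum=3248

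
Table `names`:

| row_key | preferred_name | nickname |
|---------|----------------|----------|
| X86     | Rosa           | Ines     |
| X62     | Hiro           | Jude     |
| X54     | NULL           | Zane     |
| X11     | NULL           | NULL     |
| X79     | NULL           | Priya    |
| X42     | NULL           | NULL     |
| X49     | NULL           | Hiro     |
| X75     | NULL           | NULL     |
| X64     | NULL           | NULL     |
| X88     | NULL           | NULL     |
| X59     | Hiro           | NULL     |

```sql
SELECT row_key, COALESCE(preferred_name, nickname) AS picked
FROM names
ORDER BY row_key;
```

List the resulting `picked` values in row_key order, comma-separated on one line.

NULL, NULL, Hiro, Zane, Hiro, Hiro, NULL, NULL, Priya, Rosa, NULL

row_key=X11: preferred_name=NULL, nickname=NULL (all NULL) → NULL
row_key=X42: preferred_name=NULL, nickname=NULL (all NULL) → NULL
row_key=X49: preferred_name=NULL, nickname=Hiro → Hiro
row_key=X54: preferred_name=NULL, nickname=Zane → Zane
row_key=X59: preferred_name=Hiro → Hiro
row_key=X62: preferred_name=Hiro → Hiro
row_key=X64: preferred_name=NULL, nickname=NULL (all NULL) → NULL
row_key=X75: preferred_name=NULL, nickname=NULL (all NULL) → NULL
row_key=X79: preferred_name=NULL, nickname=Priya → Priya
row_key=X86: preferred_name=Rosa → Rosa
row_key=X88: preferred_name=NULL, nickname=NULL (all NULL) → NULL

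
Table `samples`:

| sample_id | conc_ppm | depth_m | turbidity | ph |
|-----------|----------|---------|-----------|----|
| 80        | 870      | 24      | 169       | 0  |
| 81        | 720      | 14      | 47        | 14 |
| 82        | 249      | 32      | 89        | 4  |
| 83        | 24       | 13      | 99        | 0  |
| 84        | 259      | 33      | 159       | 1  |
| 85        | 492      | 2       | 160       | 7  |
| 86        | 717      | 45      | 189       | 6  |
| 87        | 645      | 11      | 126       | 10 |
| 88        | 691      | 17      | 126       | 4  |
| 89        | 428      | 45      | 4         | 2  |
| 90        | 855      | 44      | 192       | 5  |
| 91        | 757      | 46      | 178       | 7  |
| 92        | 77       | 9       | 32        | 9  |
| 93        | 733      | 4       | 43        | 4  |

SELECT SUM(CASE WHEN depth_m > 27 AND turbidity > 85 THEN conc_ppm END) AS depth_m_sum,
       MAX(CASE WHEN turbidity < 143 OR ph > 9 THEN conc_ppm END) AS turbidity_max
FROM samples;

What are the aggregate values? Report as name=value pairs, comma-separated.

depth_m_sum=2837, turbidity_max=733

[depth_m_sum: depth_m > 27 AND turbidity > 85]
sample_id=80: ✗
sample_id=81: ✗
sample_id=82: ✓ → 249
sample_id=83: ✗
sample_id=84: ✓ → 259
sample_id=85: ✗
sample_id=86: ✓ → 717
sample_id=87: ✗
sample_id=88: ✗
sample_id=89: ✗
sample_id=90: ✓ → 855
sample_id=91: ✓ → 757
sample_id=92: ✗
sample_id=93: ✗
depth_m_sum = 249 + 259 + 717 + 855 + 757 = 2837
—
[turbidity_max: turbidity < 143 OR ph > 9]
sample_id=80: ✗
sample_id=81: ✓ → 720
sample_id=82: ✓ → 249
sample_id=83: ✓ → 24
sample_id=84: ✗
sample_id=85: ✗
sample_id=86: ✗
sample_id=87: ✓ → 645
sample_id=88: ✓ → 691
sample_id=89: ✓ → 428
sample_id=90: ✗
sample_id=91: ✗
sample_id=92: ✓ → 77
sample_id=93: ✓ → 733
turbidity_max = MAX(720, 249, 24, 645, 691, 428, 77, 733) = 733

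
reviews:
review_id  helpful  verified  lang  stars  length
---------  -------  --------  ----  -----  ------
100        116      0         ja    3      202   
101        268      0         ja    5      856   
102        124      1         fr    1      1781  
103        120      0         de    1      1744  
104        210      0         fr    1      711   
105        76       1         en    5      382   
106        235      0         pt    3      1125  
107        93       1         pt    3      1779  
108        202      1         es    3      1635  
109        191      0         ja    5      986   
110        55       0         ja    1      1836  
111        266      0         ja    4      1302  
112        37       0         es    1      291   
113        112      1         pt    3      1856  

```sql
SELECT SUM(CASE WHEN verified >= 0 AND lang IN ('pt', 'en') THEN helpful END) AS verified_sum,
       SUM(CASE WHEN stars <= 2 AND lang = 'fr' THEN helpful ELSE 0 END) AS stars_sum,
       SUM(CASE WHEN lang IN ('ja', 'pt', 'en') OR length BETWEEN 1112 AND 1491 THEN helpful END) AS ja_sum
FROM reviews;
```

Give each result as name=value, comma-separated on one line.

[verified_sum: verified >= 0 AND lang IN ('pt', 'en')]
review_id=100: ✗
review_id=101: ✗
review_id=102: ✗
review_id=103: ✗
review_id=104: ✗
review_id=105: ✓ → 76
review_id=106: ✓ → 235
review_id=107: ✓ → 93
review_id=108: ✗
review_id=109: ✗
review_id=110: ✗
review_id=111: ✗
review_id=112: ✗
review_id=113: ✓ → 112
verified_sum = 76 + 235 + 93 + 112 = 516
—
[stars_sum: stars <= 2 AND lang = 'fr']
review_id=100: ✗
review_id=101: ✗
review_id=102: ✓ → 124
review_id=103: ✗
review_id=104: ✓ → 210
review_id=105: ✗
review_id=106: ✗
review_id=107: ✗
review_id=108: ✗
review_id=109: ✗
review_id=110: ✗
review_id=111: ✗
review_id=112: ✗
review_id=113: ✗
stars_sum = 124 + 210 = 334
—
[ja_sum: lang IN ('ja', 'pt', 'en') OR length BETWEEN 1112 AND 1491]
review_id=100: ✓ → 116
review_id=101: ✓ → 268
review_id=102: ✗
review_id=103: ✗
review_id=104: ✗
review_id=105: ✓ → 76
review_id=106: ✓ → 235
review_id=107: ✓ → 93
review_id=108: ✗
review_id=109: ✓ → 191
review_id=110: ✓ → 55
review_id=111: ✓ → 266
review_id=112: ✗
review_id=113: ✓ → 112
ja_sum = 116 + 268 + 76 + 235 + 93 + 191 + 55 + 266 + 112 = 1412

verified_sum=516, stars_sum=334, ja_sum=1412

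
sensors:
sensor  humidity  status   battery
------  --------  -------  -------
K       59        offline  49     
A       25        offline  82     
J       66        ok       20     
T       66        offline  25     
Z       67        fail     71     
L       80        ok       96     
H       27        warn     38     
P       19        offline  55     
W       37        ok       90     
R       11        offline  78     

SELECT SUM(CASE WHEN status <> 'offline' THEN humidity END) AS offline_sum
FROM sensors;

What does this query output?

sensor=K: ✗
sensor=A: ✗
sensor=J: ✓ → 66
sensor=T: ✗
sensor=Z: ✓ → 67
sensor=L: ✓ → 80
sensor=H: ✓ → 27
sensor=P: ✗
sensor=W: ✓ → 37
sensor=R: ✗
offline_sum = 66 + 67 + 80 + 27 + 37 = 277

277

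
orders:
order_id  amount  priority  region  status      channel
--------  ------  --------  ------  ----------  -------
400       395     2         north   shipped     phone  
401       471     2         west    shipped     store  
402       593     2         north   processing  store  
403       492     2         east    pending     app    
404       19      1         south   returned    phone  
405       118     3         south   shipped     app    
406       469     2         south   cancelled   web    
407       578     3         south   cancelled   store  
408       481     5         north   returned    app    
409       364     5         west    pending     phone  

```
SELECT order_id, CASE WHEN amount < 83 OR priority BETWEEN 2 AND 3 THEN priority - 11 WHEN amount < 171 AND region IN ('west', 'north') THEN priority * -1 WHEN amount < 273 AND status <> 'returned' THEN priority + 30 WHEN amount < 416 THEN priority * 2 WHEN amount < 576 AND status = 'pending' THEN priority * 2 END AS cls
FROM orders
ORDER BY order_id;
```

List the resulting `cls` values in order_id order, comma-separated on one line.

order_id=400: amount < 83 OR priority BETWEEN 2 AND 3 → -9
order_id=401: amount < 83 OR priority BETWEEN 2 AND 3 → -9
order_id=402: amount < 83 OR priority BETWEEN 2 AND 3 → -9
order_id=403: amount < 83 OR priority BETWEEN 2 AND 3 → -9
order_id=404: amount < 83 OR priority BETWEEN 2 AND 3 → -10
order_id=405: amount < 83 OR priority BETWEEN 2 AND 3 → -8
order_id=406: amount < 83 OR priority BETWEEN 2 AND 3 → -9
order_id=407: amount < 83 OR priority BETWEEN 2 AND 3 → -8
order_id=408: (no match → NULL) → NULL
order_id=409: amount < 416 → 10

-9, -9, -9, -9, -10, -8, -9, -8, NULL, 10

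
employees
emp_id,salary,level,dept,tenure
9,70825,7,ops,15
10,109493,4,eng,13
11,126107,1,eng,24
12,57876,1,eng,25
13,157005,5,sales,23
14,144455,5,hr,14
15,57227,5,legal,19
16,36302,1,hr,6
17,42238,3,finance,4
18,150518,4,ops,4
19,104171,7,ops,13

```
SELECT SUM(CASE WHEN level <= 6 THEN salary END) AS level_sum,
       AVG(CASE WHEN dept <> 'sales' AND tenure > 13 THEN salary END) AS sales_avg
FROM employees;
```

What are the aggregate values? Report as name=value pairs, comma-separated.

[level_sum: level <= 6]
emp_id=9: ✗
emp_id=10: ✓ → 109493
emp_id=11: ✓ → 126107
emp_id=12: ✓ → 57876
emp_id=13: ✓ → 157005
emp_id=14: ✓ → 144455
emp_id=15: ✓ → 57227
emp_id=16: ✓ → 36302
emp_id=17: ✓ → 42238
emp_id=18: ✓ → 150518
emp_id=19: ✗
level_sum = 109493 + 126107 + 57876 + 157005 + 144455 + 57227 + 36302 + 42238 + 150518 = 881221
—
[sales_avg: dept <> 'sales' AND tenure > 13]
emp_id=9: ✓ → 70825
emp_id=10: ✗
emp_id=11: ✓ → 126107
emp_id=12: ✓ → 57876
emp_id=13: ✗
emp_id=14: ✓ → 144455
emp_id=15: ✓ → 57227
emp_id=16: ✗
emp_id=17: ✗
emp_id=18: ✗
emp_id=19: ✗
sales_avg = (70825 + 126107 + 57876 + 144455 + 57227) / 5 = 91298

level_sum=881221, sales_avg=91298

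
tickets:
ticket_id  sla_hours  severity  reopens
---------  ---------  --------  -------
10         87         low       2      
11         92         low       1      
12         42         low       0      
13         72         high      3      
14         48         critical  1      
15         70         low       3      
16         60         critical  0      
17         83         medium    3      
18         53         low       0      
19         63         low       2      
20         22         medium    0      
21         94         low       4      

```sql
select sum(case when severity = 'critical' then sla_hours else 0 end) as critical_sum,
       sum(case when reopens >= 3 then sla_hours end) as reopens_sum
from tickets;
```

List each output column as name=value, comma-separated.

critical_sum=108, reopens_sum=319

[critical_sum: severity = 'critical']
ticket_id=10: ✗
ticket_id=11: ✗
ticket_id=12: ✗
ticket_id=13: ✗
ticket_id=14: ✓ → 48
ticket_id=15: ✗
ticket_id=16: ✓ → 60
ticket_id=17: ✗
ticket_id=18: ✗
ticket_id=19: ✗
ticket_id=20: ✗
ticket_id=21: ✗
critical_sum = 48 + 60 = 108
—
[reopens_sum: reopens >= 3]
ticket_id=10: ✗
ticket_id=11: ✗
ticket_id=12: ✗
ticket_id=13: ✓ → 72
ticket_id=14: ✗
ticket_id=15: ✓ → 70
ticket_id=16: ✗
ticket_id=17: ✓ → 83
ticket_id=18: ✗
ticket_id=19: ✗
ticket_id=20: ✗
ticket_id=21: ✓ → 94
reopens_sum = 72 + 70 + 83 + 94 = 319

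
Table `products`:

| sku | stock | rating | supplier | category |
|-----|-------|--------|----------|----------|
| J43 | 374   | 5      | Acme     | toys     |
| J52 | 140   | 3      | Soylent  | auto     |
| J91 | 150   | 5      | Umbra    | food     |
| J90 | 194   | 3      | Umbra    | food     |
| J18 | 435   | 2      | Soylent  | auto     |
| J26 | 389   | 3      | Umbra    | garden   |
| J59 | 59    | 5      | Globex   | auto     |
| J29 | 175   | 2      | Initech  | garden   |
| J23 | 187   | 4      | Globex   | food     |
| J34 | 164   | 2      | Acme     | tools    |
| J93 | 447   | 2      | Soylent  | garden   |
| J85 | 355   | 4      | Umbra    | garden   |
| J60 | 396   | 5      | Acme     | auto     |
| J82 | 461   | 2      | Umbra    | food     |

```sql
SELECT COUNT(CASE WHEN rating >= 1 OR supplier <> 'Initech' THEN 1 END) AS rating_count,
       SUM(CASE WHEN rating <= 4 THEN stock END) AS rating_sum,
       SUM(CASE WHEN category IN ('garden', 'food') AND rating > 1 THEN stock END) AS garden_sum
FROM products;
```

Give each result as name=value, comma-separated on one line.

rating_count=14, rating_sum=2947, garden_sum=2358

[rating_count: rating >= 1 OR supplier <> 'Initech']
sku=J43: ✓ → 1
sku=J52: ✓ → 1
sku=J91: ✓ → 1
sku=J90: ✓ → 1
sku=J18: ✓ → 1
sku=J26: ✓ → 1
sku=J59: ✓ → 1
sku=J29: ✓ → 1
sku=J23: ✓ → 1
sku=J34: ✓ → 1
sku=J93: ✓ → 1
sku=J85: ✓ → 1
sku=J60: ✓ → 1
sku=J82: ✓ → 1
rating_count = COUNT(1, 1, 1, 1, 1, 1, 1, 1, 1, 1, 1, 1, 1, 1) = 14
—
[rating_sum: rating <= 4]
sku=J43: ✗
sku=J52: ✓ → 140
sku=J91: ✗
sku=J90: ✓ → 194
sku=J18: ✓ → 435
sku=J26: ✓ → 389
sku=J59: ✗
sku=J29: ✓ → 175
sku=J23: ✓ → 187
sku=J34: ✓ → 164
sku=J93: ✓ → 447
sku=J85: ✓ → 355
sku=J60: ✗
sku=J82: ✓ → 461
rating_sum = 140 + 194 + 435 + 389 + 175 + 187 + 164 + 447 + 355 + 461 = 2947
—
[garden_sum: category IN ('garden', 'food') AND rating > 1]
sku=J43: ✗
sku=J52: ✗
sku=J91: ✓ → 150
sku=J90: ✓ → 194
sku=J18: ✗
sku=J26: ✓ → 389
sku=J59: ✗
sku=J29: ✓ → 175
sku=J23: ✓ → 187
sku=J34: ✗
sku=J93: ✓ → 447
sku=J85: ✓ → 355
sku=J60: ✗
sku=J82: ✓ → 461
garden_sum = 150 + 194 + 389 + 175 + 187 + 447 + 355 + 461 = 2358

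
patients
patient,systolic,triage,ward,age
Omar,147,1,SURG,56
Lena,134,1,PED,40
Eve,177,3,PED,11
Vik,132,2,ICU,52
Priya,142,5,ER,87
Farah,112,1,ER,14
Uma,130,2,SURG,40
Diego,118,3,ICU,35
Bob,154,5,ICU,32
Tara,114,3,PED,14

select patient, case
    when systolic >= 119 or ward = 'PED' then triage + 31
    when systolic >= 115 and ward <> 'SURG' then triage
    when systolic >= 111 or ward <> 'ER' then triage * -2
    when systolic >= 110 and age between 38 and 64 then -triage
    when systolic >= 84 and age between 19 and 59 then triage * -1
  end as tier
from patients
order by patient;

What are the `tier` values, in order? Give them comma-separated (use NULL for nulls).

patient=Bob: systolic >= 119 or ward = 'PED' → 36
patient=Diego: systolic >= 115 and ward <> 'SURG' → 3
patient=Eve: systolic >= 119 or ward = 'PED' → 34
patient=Farah: systolic >= 111 or ward <> 'ER' → -2
patient=Lena: systolic >= 119 or ward = 'PED' → 32
patient=Omar: systolic >= 119 or ward = 'PED' → 32
patient=Priya: systolic >= 119 or ward = 'PED' → 36
patient=Tara: systolic >= 119 or ward = 'PED' → 34
patient=Uma: systolic >= 119 or ward = 'PED' → 33
patient=Vik: systolic >= 119 or ward = 'PED' → 33

36, 3, 34, -2, 32, 32, 36, 34, 33, 33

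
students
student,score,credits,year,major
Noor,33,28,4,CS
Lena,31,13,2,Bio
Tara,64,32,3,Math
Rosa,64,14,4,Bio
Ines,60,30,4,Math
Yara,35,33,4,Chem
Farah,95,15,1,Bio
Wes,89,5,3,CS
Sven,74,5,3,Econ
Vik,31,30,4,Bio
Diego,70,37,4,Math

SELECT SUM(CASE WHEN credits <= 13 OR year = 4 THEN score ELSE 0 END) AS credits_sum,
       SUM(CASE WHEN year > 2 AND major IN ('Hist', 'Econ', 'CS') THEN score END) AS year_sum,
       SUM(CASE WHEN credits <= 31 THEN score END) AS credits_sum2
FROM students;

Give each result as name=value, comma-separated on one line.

[credits_sum: credits <= 13 OR year = 4]
student=Noor: ✓ → 33
student=Lena: ✓ → 31
student=Tara: ✗
student=Rosa: ✓ → 64
student=Ines: ✓ → 60
student=Yara: ✓ → 35
student=Farah: ✗
student=Wes: ✓ → 89
student=Sven: ✓ → 74
student=Vik: ✓ → 31
student=Diego: ✓ → 70
credits_sum = 33 + 31 + 64 + 60 + 35 + 89 + 74 + 31 + 70 = 487
—
[year_sum: year > 2 AND major IN ('Hist', 'Econ', 'CS')]
student=Noor: ✓ → 33
student=Lena: ✗
student=Tara: ✗
student=Rosa: ✗
student=Ines: ✗
student=Yara: ✗
student=Farah: ✗
student=Wes: ✓ → 89
student=Sven: ✓ → 74
student=Vik: ✗
student=Diego: ✗
year_sum = 33 + 89 + 74 = 196
—
[credits_sum2: credits <= 31]
student=Noor: ✓ → 33
student=Lena: ✓ → 31
student=Tara: ✗
student=Rosa: ✓ → 64
student=Ines: ✓ → 60
student=Yara: ✗
student=Farah: ✓ → 95
student=Wes: ✓ → 89
student=Sven: ✓ → 74
student=Vik: ✓ → 31
student=Diego: ✗
credits_sum2 = 33 + 31 + 64 + 60 + 95 + 89 + 74 + 31 = 477

credits_sum=487, year_sum=196, credits_sum2=477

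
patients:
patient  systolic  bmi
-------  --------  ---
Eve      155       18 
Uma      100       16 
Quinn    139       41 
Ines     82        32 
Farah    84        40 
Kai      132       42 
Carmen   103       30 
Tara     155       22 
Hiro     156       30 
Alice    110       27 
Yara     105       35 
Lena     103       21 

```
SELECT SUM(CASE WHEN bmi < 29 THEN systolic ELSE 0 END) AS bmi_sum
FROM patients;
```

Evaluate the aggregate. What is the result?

623

patient=Eve: ✓ → 155
patient=Uma: ✓ → 100
patient=Quinn: ✗
patient=Ines: ✗
patient=Farah: ✗
patient=Kai: ✗
patient=Carmen: ✗
patient=Tara: ✓ → 155
patient=Hiro: ✗
patient=Alice: ✓ → 110
patient=Yara: ✗
patient=Lena: ✓ → 103
bmi_sum = 155 + 100 + 155 + 110 + 103 = 623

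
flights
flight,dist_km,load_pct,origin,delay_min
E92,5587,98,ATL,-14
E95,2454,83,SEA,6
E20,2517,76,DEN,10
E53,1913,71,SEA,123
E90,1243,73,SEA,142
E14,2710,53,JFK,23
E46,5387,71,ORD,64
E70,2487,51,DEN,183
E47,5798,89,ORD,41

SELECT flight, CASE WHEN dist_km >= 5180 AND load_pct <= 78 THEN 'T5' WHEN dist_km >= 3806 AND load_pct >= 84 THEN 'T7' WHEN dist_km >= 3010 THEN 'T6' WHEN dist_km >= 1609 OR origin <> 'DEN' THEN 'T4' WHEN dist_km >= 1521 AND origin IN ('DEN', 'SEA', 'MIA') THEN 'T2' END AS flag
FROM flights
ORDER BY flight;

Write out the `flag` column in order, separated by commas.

T4, T4, T5, T7, T4, T4, T4, T7, T4

flight=E14: dist_km >= 1609 OR origin <> 'DEN' → T4
flight=E20: dist_km >= 1609 OR origin <> 'DEN' → T4
flight=E46: dist_km >= 5180 AND load_pct <= 78 → T5
flight=E47: dist_km >= 3806 AND load_pct >= 84 → T7
flight=E53: dist_km >= 1609 OR origin <> 'DEN' → T4
flight=E70: dist_km >= 1609 OR origin <> 'DEN' → T4
flight=E90: dist_km >= 1609 OR origin <> 'DEN' → T4
flight=E92: dist_km >= 3806 AND load_pct >= 84 → T7
flight=E95: dist_km >= 1609 OR origin <> 'DEN' → T4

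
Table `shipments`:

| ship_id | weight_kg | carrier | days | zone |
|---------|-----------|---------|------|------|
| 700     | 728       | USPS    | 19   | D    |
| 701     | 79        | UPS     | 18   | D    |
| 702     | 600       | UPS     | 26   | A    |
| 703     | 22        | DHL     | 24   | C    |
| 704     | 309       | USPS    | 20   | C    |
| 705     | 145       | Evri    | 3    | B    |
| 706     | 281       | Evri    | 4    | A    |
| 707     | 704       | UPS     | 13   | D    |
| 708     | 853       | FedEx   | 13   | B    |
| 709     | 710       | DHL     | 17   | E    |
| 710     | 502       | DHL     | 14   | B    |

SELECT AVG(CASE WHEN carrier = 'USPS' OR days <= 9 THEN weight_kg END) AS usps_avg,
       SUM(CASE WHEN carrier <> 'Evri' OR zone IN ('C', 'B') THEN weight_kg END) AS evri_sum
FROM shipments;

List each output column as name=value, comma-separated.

usps_avg=365.75, evri_sum=4652

[usps_avg: carrier = 'USPS' OR days <= 9]
ship_id=700: ✓ → 728
ship_id=701: ✗
ship_id=702: ✗
ship_id=703: ✗
ship_id=704: ✓ → 309
ship_id=705: ✓ → 145
ship_id=706: ✓ → 281
ship_id=707: ✗
ship_id=708: ✗
ship_id=709: ✗
ship_id=710: ✗
usps_avg = (728 + 309 + 145 + 281) / 4 = 365.75
—
[evri_sum: carrier <> 'Evri' OR zone IN ('C', 'B')]
ship_id=700: ✓ → 728
ship_id=701: ✓ → 79
ship_id=702: ✓ → 600
ship_id=703: ✓ → 22
ship_id=704: ✓ → 309
ship_id=705: ✓ → 145
ship_id=706: ✗
ship_id=707: ✓ → 704
ship_id=708: ✓ → 853
ship_id=709: ✓ → 710
ship_id=710: ✓ → 502
evri_sum = 728 + 79 + 600 + 22 + 309 + 145 + 704 + 853 + 710 + 502 = 4652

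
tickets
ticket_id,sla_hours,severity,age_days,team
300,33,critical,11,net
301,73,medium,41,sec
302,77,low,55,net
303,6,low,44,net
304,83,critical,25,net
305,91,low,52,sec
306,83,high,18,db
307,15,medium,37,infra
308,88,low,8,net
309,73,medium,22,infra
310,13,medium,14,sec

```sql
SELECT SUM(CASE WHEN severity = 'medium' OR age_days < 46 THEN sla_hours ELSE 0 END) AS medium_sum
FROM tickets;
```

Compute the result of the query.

ticket_id=300: ✓ → 33
ticket_id=301: ✓ → 73
ticket_id=302: ✗
ticket_id=303: ✓ → 6
ticket_id=304: ✓ → 83
ticket_id=305: ✗
ticket_id=306: ✓ → 83
ticket_id=307: ✓ → 15
ticket_id=308: ✓ → 88
ticket_id=309: ✓ → 73
ticket_id=310: ✓ → 13
medium_sum = 33 + 73 + 6 + 83 + 83 + 15 + 88 + 73 + 13 = 467

467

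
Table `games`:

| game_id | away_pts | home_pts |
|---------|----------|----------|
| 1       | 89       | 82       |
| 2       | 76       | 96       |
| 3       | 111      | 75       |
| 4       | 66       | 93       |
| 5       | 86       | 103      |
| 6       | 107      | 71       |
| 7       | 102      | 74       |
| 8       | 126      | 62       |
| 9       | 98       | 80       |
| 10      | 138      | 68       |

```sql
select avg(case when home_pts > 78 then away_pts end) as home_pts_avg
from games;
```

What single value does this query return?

83

game_id=1: ✓ → 89
game_id=2: ✓ → 76
game_id=3: ✗
game_id=4: ✓ → 66
game_id=5: ✓ → 86
game_id=6: ✗
game_id=7: ✗
game_id=8: ✗
game_id=9: ✓ → 98
game_id=10: ✗
home_pts_avg = (89 + 76 + 66 + 86 + 98) / 5 = 83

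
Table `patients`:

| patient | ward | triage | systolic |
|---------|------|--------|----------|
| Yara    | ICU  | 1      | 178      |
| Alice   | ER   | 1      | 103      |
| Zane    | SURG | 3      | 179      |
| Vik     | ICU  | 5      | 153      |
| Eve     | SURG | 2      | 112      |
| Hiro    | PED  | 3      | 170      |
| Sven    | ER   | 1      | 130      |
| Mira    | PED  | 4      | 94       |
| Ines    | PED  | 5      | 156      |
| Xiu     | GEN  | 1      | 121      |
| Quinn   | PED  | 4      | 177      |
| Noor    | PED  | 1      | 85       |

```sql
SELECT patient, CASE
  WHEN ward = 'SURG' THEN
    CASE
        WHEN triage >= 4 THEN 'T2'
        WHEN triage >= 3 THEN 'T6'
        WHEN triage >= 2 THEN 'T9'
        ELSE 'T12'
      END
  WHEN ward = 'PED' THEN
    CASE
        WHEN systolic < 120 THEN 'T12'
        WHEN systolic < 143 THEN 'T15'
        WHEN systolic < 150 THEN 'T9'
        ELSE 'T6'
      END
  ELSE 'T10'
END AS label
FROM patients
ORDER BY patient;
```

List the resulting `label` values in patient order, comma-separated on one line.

T10, T9, T6, T6, T12, T12, T6, T10, T10, T10, T10, T6

patient=Alice: ward='ER' → outer ELSE → T10
patient=Eve: ward='SURG' → inner[triage >= 2] → T9
patient=Hiro: ward='PED' → inner[ELSE] → T6
patient=Ines: ward='PED' → inner[ELSE] → T6
patient=Mira: ward='PED' → inner[systolic < 120] → T12
patient=Noor: ward='PED' → inner[systolic < 120] → T12
patient=Quinn: ward='PED' → inner[ELSE] → T6
patient=Sven: ward='ER' → outer ELSE → T10
patient=Vik: ward='ICU' → outer ELSE → T10
patient=Xiu: ward='GEN' → outer ELSE → T10
patient=Yara: ward='ICU' → outer ELSE → T10
patient=Zane: ward='SURG' → inner[triage >= 3] → T6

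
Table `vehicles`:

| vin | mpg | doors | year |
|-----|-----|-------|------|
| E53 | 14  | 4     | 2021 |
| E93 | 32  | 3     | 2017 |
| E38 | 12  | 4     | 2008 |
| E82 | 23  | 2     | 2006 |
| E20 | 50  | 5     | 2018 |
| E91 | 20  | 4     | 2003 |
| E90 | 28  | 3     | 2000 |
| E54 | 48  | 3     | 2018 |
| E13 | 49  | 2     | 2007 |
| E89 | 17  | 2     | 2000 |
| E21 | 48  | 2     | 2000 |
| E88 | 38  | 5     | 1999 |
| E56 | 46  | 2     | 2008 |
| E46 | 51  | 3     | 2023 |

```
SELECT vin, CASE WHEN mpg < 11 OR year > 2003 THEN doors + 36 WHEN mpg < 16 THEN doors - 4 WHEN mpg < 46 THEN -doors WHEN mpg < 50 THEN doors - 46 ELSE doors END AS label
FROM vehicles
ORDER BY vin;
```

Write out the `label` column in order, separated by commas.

vin=E13: mpg < 11 OR year > 2003 → 38
vin=E20: mpg < 11 OR year > 2003 → 41
vin=E21: mpg < 50 → -44
vin=E38: mpg < 11 OR year > 2003 → 40
vin=E46: mpg < 11 OR year > 2003 → 39
vin=E53: mpg < 11 OR year > 2003 → 40
vin=E54: mpg < 11 OR year > 2003 → 39
vin=E56: mpg < 11 OR year > 2003 → 38
vin=E82: mpg < 11 OR year > 2003 → 38
vin=E88: mpg < 46 → -5
vin=E89: mpg < 46 → -2
vin=E90: mpg < 46 → -3
vin=E91: mpg < 46 → -4
vin=E93: mpg < 11 OR year > 2003 → 39

38, 41, -44, 40, 39, 40, 39, 38, 38, -5, -2, -3, -4, 39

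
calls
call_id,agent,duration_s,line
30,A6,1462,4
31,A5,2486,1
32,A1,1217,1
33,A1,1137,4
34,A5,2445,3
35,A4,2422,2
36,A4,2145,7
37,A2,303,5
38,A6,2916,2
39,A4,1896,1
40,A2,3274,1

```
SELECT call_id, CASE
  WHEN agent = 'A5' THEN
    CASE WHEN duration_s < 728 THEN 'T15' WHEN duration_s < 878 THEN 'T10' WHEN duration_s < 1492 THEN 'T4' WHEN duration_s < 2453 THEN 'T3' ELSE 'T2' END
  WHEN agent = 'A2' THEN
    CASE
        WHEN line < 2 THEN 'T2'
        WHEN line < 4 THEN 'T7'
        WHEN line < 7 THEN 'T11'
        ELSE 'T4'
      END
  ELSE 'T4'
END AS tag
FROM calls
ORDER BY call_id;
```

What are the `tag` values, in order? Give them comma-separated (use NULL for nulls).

T4, T2, T4, T4, T3, T4, T4, T11, T4, T4, T2

call_id=30: agent='A6' → outer ELSE → T4
call_id=31: agent='A5' → inner[ELSE] → T2
call_id=32: agent='A1' → outer ELSE → T4
call_id=33: agent='A1' → outer ELSE → T4
call_id=34: agent='A5' → inner[duration_s < 2453] → T3
call_id=35: agent='A4' → outer ELSE → T4
call_id=36: agent='A4' → outer ELSE → T4
call_id=37: agent='A2' → inner[line < 7] → T11
call_id=38: agent='A6' → outer ELSE → T4
call_id=39: agent='A4' → outer ELSE → T4
call_id=40: agent='A2' → inner[line < 2] → T2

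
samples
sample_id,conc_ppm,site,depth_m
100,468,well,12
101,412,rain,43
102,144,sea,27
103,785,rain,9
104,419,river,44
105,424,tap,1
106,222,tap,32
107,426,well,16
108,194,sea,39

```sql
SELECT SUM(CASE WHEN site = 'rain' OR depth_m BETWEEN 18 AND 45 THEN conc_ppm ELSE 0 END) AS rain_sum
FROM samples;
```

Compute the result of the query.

2176

sample_id=100: ✗
sample_id=101: ✓ → 412
sample_id=102: ✓ → 144
sample_id=103: ✓ → 785
sample_id=104: ✓ → 419
sample_id=105: ✗
sample_id=106: ✓ → 222
sample_id=107: ✗
sample_id=108: ✓ → 194
rain_sum = 412 + 144 + 785 + 419 + 222 + 194 = 2176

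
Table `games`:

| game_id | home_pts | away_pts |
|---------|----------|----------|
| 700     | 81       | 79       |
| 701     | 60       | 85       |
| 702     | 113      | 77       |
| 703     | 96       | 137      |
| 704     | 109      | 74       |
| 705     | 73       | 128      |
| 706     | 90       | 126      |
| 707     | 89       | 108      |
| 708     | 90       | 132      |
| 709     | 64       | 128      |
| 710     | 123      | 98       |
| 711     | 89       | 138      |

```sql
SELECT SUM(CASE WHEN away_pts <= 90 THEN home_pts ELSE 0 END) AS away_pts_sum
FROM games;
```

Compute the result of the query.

game_id=700: ✓ → 81
game_id=701: ✓ → 60
game_id=702: ✓ → 113
game_id=703: ✗
game_id=704: ✓ → 109
game_id=705: ✗
game_id=706: ✗
game_id=707: ✗
game_id=708: ✗
game_id=709: ✗
game_id=710: ✗
game_id=711: ✗
away_pts_sum = 81 + 60 + 113 + 109 = 363

363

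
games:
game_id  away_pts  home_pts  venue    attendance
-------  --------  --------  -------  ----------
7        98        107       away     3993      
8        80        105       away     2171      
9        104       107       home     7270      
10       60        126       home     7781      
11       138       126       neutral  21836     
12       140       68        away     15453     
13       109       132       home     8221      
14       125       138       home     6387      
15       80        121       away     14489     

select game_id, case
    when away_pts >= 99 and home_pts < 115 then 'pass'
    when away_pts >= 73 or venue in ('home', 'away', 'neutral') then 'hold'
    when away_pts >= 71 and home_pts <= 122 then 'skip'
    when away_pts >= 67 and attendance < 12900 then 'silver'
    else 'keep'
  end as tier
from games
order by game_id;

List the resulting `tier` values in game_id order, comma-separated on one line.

hold, hold, pass, hold, hold, pass, hold, hold, hold

game_id=7: away_pts >= 73 or venue in ('home', 'away', 'neutral') → hold
game_id=8: away_pts >= 73 or venue in ('home', 'away', 'neutral') → hold
game_id=9: away_pts >= 99 and home_pts < 115 → pass
game_id=10: away_pts >= 73 or venue in ('home', 'away', 'neutral') → hold
game_id=11: away_pts >= 73 or venue in ('home', 'away', 'neutral') → hold
game_id=12: away_pts >= 99 and home_pts < 115 → pass
game_id=13: away_pts >= 73 or venue in ('home', 'away', 'neutral') → hold
game_id=14: away_pts >= 73 or venue in ('home', 'away', 'neutral') → hold
game_id=15: away_pts >= 73 or venue in ('home', 'away', 'neutral') → hold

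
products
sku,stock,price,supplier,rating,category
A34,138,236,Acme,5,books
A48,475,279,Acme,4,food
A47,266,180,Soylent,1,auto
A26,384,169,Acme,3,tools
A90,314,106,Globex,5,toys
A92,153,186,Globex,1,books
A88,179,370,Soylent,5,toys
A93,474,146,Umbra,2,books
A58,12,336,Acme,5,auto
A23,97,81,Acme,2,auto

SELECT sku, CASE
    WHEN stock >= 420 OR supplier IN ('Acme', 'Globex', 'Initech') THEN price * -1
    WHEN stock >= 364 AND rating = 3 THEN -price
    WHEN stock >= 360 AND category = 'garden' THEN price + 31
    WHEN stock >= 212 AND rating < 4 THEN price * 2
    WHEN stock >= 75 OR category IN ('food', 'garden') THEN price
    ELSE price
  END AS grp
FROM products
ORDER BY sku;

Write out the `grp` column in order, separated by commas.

-81, -169, -236, 360, -279, -336, 370, -106, -186, -146

sku=A23: stock >= 420 OR supplier IN ('Acme', 'Globex', 'Initech') → -81
sku=A26: stock >= 420 OR supplier IN ('Acme', 'Globex', 'Initech') → -169
sku=A34: stock >= 420 OR supplier IN ('Acme', 'Globex', 'Initech') → -236
sku=A47: stock >= 212 AND rating < 4 → 360
sku=A48: stock >= 420 OR supplier IN ('Acme', 'Globex', 'Initech') → -279
sku=A58: stock >= 420 OR supplier IN ('Acme', 'Globex', 'Initech') → -336
sku=A88: stock >= 75 OR category IN ('food', 'garden') → 370
sku=A90: stock >= 420 OR supplier IN ('Acme', 'Globex', 'Initech') → -106
sku=A92: stock >= 420 OR supplier IN ('Acme', 'Globex', 'Initech') → -186
sku=A93: stock >= 420 OR supplier IN ('Acme', 'Globex', 'Initech') → -146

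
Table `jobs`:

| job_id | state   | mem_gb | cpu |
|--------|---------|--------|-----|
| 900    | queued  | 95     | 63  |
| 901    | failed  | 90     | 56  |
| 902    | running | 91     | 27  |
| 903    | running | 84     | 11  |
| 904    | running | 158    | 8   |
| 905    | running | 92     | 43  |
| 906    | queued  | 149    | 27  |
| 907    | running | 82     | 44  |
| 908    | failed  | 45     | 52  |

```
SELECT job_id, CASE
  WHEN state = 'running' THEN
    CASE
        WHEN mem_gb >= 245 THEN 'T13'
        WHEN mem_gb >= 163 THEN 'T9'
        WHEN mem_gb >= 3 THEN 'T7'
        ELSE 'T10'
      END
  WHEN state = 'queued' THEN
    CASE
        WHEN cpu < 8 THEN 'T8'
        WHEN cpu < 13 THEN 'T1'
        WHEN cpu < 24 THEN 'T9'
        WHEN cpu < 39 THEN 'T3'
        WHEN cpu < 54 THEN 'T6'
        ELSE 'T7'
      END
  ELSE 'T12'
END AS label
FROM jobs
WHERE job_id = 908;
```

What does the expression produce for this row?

T12

job_id = 908: state=failed, mem_gb=45, cpu=52.
state='failed' → outer ELSE → T12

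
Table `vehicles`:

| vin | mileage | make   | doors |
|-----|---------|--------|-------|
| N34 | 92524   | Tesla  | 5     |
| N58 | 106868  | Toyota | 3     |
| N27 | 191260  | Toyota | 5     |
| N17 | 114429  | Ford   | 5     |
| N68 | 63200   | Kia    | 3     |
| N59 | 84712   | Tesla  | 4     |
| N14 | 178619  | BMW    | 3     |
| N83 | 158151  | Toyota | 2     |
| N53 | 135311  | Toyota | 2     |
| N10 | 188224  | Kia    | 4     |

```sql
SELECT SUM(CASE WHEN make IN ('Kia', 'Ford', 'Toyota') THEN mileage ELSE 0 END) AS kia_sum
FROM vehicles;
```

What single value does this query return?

vin=N34: ✗
vin=N58: ✓ → 106868
vin=N27: ✓ → 191260
vin=N17: ✓ → 114429
vin=N68: ✓ → 63200
vin=N59: ✗
vin=N14: ✗
vin=N83: ✓ → 158151
vin=N53: ✓ → 135311
vin=N10: ✓ → 188224
kia_sum = 106868 + 191260 + 114429 + 63200 + 158151 + 135311 + 188224 = 957443

957443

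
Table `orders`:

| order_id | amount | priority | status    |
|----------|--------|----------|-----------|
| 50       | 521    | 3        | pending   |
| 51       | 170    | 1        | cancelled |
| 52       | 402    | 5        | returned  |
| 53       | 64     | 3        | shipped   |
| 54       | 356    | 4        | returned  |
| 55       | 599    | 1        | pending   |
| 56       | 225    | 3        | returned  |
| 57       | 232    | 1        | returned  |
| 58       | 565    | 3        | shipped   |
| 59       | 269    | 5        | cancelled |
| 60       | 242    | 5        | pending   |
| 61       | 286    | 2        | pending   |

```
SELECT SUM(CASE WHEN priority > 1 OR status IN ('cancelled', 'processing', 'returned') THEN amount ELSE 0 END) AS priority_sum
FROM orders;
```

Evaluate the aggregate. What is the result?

order_id=50: ✓ → 521
order_id=51: ✓ → 170
order_id=52: ✓ → 402
order_id=53: ✓ → 64
order_id=54: ✓ → 356
order_id=55: ✗
order_id=56: ✓ → 225
order_id=57: ✓ → 232
order_id=58: ✓ → 565
order_id=59: ✓ → 269
order_id=60: ✓ → 242
order_id=61: ✓ → 286
priority_sum = 521 + 170 + 402 + 64 + 356 + 225 + 232 + 565 + 269 + 242 + 286 = 3332

3332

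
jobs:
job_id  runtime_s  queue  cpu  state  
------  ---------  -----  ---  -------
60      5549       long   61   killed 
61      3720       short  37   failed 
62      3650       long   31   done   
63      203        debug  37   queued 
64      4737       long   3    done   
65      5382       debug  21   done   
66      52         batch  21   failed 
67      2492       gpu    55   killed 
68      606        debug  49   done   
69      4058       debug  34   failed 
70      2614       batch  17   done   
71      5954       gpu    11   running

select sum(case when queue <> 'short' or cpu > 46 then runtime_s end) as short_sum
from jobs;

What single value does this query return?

35297

job_id=60: ✓ → 5549
job_id=61: ✗
job_id=62: ✓ → 3650
job_id=63: ✓ → 203
job_id=64: ✓ → 4737
job_id=65: ✓ → 5382
job_id=66: ✓ → 52
job_id=67: ✓ → 2492
job_id=68: ✓ → 606
job_id=69: ✓ → 4058
job_id=70: ✓ → 2614
job_id=71: ✓ → 5954
short_sum = 5549 + 3650 + 203 + 4737 + 5382 + 52 + 2492 + 606 + 4058 + 2614 + 5954 = 35297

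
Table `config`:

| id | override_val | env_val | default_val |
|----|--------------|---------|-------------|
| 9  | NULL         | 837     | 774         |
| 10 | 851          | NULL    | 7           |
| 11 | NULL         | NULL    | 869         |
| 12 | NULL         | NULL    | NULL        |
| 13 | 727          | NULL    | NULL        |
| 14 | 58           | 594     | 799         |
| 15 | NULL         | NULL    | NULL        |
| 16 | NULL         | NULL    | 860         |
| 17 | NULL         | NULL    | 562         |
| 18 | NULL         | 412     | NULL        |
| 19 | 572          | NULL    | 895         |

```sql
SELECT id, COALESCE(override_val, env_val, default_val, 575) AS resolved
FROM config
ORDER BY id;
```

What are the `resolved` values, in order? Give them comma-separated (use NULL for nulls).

837, 851, 869, 575, 727, 58, 575, 860, 562, 412, 572

id=9: override_val=NULL, env_val=837 → 837
id=10: override_val=851 → 851
id=11: override_val=NULL, env_val=NULL, default_val=869 → 869
id=12: override_val=NULL, env_val=NULL, default_val=NULL, → literal 575 → 575
id=13: override_val=727 → 727
id=14: override_val=58 → 58
id=15: override_val=NULL, env_val=NULL, default_val=NULL, → literal 575 → 575
id=16: override_val=NULL, env_val=NULL, default_val=860 → 860
id=17: override_val=NULL, env_val=NULL, default_val=562 → 562
id=18: override_val=NULL, env_val=412 → 412
id=19: override_val=572 → 572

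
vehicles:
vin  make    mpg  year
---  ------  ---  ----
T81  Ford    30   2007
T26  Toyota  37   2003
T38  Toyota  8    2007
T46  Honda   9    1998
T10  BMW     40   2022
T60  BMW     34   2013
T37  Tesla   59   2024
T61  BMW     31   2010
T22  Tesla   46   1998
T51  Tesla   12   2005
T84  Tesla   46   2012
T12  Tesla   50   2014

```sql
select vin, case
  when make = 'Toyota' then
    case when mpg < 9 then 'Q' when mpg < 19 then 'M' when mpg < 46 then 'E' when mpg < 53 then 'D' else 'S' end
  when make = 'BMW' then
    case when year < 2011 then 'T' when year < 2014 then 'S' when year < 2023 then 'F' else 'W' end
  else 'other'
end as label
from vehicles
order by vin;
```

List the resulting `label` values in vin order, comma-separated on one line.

F, other, other, E, other, Q, other, other, S, T, other, other

vin=T10: make='BMW' → inner[year < 2023] → F
vin=T12: make='Tesla' → outer ELSE → other
vin=T22: make='Tesla' → outer ELSE → other
vin=T26: make='Toyota' → inner[mpg < 46] → E
vin=T37: make='Tesla' → outer ELSE → other
vin=T38: make='Toyota' → inner[mpg < 9] → Q
vin=T46: make='Honda' → outer ELSE → other
vin=T51: make='Tesla' → outer ELSE → other
vin=T60: make='BMW' → inner[year < 2014] → S
vin=T61: make='BMW' → inner[year < 2011] → T
vin=T81: make='Ford' → outer ELSE → other
vin=T84: make='Tesla' → outer ELSE → other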